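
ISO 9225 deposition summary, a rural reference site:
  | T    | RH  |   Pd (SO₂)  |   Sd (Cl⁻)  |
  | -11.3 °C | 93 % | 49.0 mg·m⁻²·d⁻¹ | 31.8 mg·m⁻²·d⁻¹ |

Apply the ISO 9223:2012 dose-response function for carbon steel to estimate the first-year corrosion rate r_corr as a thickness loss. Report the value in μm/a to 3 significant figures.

r_corr = 15.5 μm/a

carbon steel: T≤10 °C ⇒ hinge +0.150·(-11.3−10) = -3.1950
  SO₂ term: 1.77·49.0^0.52·exp(0.02·93-3.1950) = 3.524
  Cl⁻ term: 0.102·31.8^0.62·exp(0.033·93+0.04·-11.3) = 11.93
  r_corr = 3.524 + 11.93 = 15.45 μm/a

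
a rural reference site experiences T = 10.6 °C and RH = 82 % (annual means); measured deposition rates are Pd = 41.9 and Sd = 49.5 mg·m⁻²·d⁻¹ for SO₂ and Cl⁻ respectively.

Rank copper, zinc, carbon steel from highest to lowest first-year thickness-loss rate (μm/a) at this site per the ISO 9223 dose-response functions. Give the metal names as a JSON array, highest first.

copper: f(T) = -0.080·(T−10) [T>10 °C] = -0.0480
  sulphur-dioxide contribution → 1.684 μm/a
  chloride contribution → 0.946 μm/a
  ⇒ r_corr(copper) = 2.63 μm/a
zinc: T>10 °C ⇒ hinge -0.071·(10.6−10) = -0.0426
  sulphur-dioxide contribution → 2.78 μm/a
  chloride contribution → 0.7676 μm/a
  total first-year rate 3.547 μm/a
carbon steel: T>10 °C ⇒ hinge -0.054·(10.6−10) = -0.0324
  sulphur-dioxide contribution → 61.62 μm/a
  chloride contribution → 26.22 μm/a
  ⇒ r_corr(carbon steel) = 87.83 μm/a
Ordering by μm/a: carbon steel (87.8) > zinc (3.55) > copper (2.63)

["carbon steel", "zinc", "copper"]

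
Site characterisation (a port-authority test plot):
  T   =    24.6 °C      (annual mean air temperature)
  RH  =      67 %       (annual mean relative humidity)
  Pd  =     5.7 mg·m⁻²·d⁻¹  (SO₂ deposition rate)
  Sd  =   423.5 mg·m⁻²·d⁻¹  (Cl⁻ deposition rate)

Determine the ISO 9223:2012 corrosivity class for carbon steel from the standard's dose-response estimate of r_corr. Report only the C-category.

C5

carbon steel: f(T) = -0.054·(T−10) [T>10 °C] = -0.7884
  SO₂ term: 1.77·5.7^0.52·exp(0.02·67-0.7884) = 7.596
  Cl⁻ term: 0.102·423.5^0.62·exp(0.033·67+0.04·24.6) = 105.9
  r_corr = 7.596 + 105.9 = 113.5 μm/a
Category bounds: 80…200 μm/a bracket r_corr ⇒ C5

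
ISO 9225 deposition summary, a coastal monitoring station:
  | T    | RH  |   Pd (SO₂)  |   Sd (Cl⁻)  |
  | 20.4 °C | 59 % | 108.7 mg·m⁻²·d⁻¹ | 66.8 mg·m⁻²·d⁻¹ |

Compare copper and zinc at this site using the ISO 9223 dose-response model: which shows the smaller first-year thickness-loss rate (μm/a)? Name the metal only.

copper: T>10 °C ⇒ hinge -0.080·(20.4−10) = -0.8320
  sulphur-dioxide contribution → 0.2536 μm/a
  chloride contribution → 0.7244 μm/a
  ⇒ r_corr(copper) = 0.978 μm/a
zinc: temperature factor f = -0.071·(10.4) = -0.7384
  sulphur-dioxide contribution → 0.732 μm/a
  chloride contribution → 1.743 μm/a
  total first-year rate 2.475 μm/a
Ordering by μm/a: zinc (2.47) > copper (0.978)

copper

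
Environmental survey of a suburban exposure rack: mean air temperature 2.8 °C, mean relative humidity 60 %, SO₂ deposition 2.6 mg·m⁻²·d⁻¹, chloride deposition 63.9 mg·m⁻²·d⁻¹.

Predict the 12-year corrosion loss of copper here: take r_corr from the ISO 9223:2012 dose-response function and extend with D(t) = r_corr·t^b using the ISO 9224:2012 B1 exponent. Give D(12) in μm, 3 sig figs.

D(12) = 2.14 μm

copper: T≤10 °C ⇒ hinge +0.126·(2.8−10) = -0.9072
  sulphur-dioxide contribution → 0.09453 μm/a
  chloride contribution → 0.3132 μm/a
  ⇒ r_corr(copper) = 0.4078 μm/a
ISO 9224: D(t) = r_corr · t^b with b = 0.667 (copper, B1)
  D(12) = 0.4078 × 12^0.667 = 0.4078 × 5.246 = 2.139 μm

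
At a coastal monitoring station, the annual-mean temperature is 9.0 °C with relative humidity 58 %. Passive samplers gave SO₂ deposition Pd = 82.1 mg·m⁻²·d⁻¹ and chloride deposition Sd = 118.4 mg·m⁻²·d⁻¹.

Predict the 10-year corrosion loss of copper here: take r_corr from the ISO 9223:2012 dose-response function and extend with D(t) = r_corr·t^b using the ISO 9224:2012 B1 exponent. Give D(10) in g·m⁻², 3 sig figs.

D(10) = 38.2 g·m⁻²

copper: f(T) = +0.126·(T−10) [T≤10 °C] = -0.1260
  SO₂ term: 0.0053·82.1^0.26·exp(0.059·58-0.1260) = 0.4502
  Sd branch = 0.01025·Sd^0.27·e^(0.036·RH+0.049·T) = 0.4665 μm/a
  sum: 0.4502 + 0.4665 → r_corr = 0.9167 μm/a
Long-term exponent b (ISO 9224 Table 2, B1) = 0.667
  D(10) = 0.9167 × 10^0.667 = 0.9167 × 4.645 = 4.258 μm
  Mass loss = 4.258 μm × 8.96 g/cm³ = 38.16 g·m⁻²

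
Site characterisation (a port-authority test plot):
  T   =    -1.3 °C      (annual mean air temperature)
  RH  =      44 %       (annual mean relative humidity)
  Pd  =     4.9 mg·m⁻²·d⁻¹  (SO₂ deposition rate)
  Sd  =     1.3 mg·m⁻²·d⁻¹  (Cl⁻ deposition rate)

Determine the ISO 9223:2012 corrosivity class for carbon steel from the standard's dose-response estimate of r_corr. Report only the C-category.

C2

carbon steel: f(T) = +0.150·(T−10) [T≤10 °C] = -1.6950
  Pd branch = 1.77·Pd^0.52·e^(0.02·RH+f) = 1.79 μm/a
  Cl⁻ term: 0.102·1.3^0.62·exp(0.033·44+0.04·-1.3) = 0.4867
  r_corr = 1.79 + 0.4867 = 2.277 μm/a
Category bounds: 1.3…25 μm/a bracket r_corr ⇒ C2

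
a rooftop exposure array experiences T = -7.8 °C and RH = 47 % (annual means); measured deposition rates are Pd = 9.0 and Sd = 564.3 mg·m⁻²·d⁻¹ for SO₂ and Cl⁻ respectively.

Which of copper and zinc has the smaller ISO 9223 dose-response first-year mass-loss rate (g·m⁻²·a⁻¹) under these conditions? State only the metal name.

copper

copper: T≤10 °C ⇒ hinge +0.126·(-7.8−10) = -2.2428
  SO₂ term: 0.0053·9.0^0.26·exp(0.059·47-2.2428) = 0.01595
  Cl⁻ term: 0.01025·564.3^0.27·exp(0.036·47+0.049·-7.8) = 0.2101
  r_corr = 0.01595 + 0.2101 = 0.2261 μm/a
  mass loss = 0.2261 μm/a × 8.96 g/cm³ = 2.026 g·m⁻²·a⁻¹
zinc: T≤10 °C ⇒ hinge +0.038·(-7.8−10) = -0.6764
  SO₂ term: 0.0129·9.0^0.44·exp(0.046·47-0.6764) = 0.1498
  Sd branch = 0.0175·Sd^0.57·e^(0.008·RH+0.085·T) = 0.4861 μm/a
  r_corr = 0.1498 + 0.4861 = 0.636 μm/a
  mass loss = 0.636 μm/a × 7.14 g/cm³ = 4.541 g·m⁻²·a⁻¹
Ordering by g·m⁻²·a⁻¹: zinc (4.54) > copper (2.03)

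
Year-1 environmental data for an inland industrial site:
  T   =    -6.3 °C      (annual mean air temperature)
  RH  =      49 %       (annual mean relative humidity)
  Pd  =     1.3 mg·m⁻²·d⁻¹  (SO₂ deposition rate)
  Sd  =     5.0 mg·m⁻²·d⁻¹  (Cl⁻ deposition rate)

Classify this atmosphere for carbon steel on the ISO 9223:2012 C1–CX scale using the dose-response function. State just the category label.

C2

carbon steel: temperature factor f = +0.150·(-16.3) = -2.4450
  Pd branch = 1.77·Pd^0.52·e^(0.02·RH+f) = 0.4688 μm/a
  Cl⁻ term: 0.102·5.0^0.62·exp(0.033·49+0.04·-6.3) = 1.083
  sum: 0.4688 + 1.083 → r_corr = 1.552 μm/a
1.55 μm/a falls in (1.3, 25] for carbon steel → category C2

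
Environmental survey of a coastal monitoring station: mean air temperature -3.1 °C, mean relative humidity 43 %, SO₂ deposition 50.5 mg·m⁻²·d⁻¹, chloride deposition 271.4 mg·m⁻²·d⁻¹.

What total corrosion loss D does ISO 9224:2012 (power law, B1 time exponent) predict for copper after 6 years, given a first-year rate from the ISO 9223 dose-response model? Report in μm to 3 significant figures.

copper: T≤10 °C ⇒ hinge +0.126·(-3.1−10) = -1.6506
  Pd branch = 0.0053·Pd^0.26·e^(0.059·RH+f) = 0.03565 μm/a
  Cl⁻ term: 0.01025·271.4^0.27·exp(0.036·43+0.049·-3.1) = 0.188
  r_corr = 0.03565 + 0.188 = 0.2236 μm/a
Long-term exponent b (ISO 9224 Table 2, B1) = 0.667
  D(6) = 0.2236 × 6^0.667 = 0.2236 × 3.304 = 0.7389 μm

D(6) = 0.739 μm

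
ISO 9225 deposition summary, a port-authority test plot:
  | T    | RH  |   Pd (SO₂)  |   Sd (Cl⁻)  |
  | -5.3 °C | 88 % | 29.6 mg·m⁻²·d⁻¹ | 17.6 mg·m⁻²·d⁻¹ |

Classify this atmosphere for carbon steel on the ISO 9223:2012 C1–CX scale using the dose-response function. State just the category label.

carbon steel: T≤10 °C ⇒ hinge +0.150·(-5.3−10) = -2.2950
  sulphur-dioxide contribution → 6.035 μm/a
  chloride contribution → 8.911 μm/a
  total first-year rate 14.95 μm/a
14.9 μm/a falls in (1.3, 25] for carbon steel → category C2

C2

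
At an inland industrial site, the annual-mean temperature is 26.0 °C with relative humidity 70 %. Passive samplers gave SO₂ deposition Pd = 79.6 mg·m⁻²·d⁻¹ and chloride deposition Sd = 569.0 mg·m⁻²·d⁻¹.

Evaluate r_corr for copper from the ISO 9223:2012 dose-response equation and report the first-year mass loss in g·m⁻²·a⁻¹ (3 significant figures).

r_corr = 25.2 g·m⁻²·a⁻¹

copper: T>10 °C ⇒ hinge -0.080·(26.0−10) = -1.2800
  Pd branch = 0.0053·Pd^0.26·e^(0.059·RH+f) = 0.2859 μm/a
  Sd branch = 0.01025·Sd^0.27·e^(0.036·RH+0.049·T) = 2.525 μm/a
  sum: 0.2859 + 2.525 → r_corr = 2.811 μm/a
Convert to mass loss: 2.811 μm/a × 8.96 g/cm³ = 25.19 g·m⁻²·a⁻¹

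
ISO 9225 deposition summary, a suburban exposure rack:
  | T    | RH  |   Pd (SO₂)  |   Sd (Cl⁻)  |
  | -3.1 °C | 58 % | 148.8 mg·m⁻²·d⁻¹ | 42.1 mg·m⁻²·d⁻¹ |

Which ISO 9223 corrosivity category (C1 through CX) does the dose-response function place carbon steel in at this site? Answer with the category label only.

carbon steel: temperature factor f = +0.150·(-13.1) = -1.9650
  Pd branch = 1.77·Pd^0.52·e^(0.02·RH+f) = 10.67 μm/a
  Sd branch = 0.102·Sd^0.62·e^(0.033·RH+0.04·T) = 6.209 μm/a
  r_corr = 10.67 + 6.209 = 16.88 μm/a
16.9 μm/a falls in (1.3, 25] for carbon steel → category C2

C2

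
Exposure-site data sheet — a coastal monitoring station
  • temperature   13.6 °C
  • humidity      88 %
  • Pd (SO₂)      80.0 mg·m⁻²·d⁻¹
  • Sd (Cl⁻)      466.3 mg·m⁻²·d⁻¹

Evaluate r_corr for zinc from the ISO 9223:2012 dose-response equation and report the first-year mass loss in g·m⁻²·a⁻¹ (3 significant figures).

r_corr = 54.7 g·m⁻²·a⁻¹

zinc: T>10 °C ⇒ hinge -0.071·(13.6−10) = -0.2556
  Pd branch = 0.0129·Pd^0.44·e^(0.046·RH+f) = 3.935 μm/a
  Sd branch = 0.0175·Sd^0.57·e^(0.008·RH+0.085·T) = 3.732 μm/a
  r_corr = 3.935 + 3.732 = 7.667 μm/a
Convert to mass loss: 7.667 μm/a × 7.14 g/cm³ = 54.75 g·m⁻²·a⁻¹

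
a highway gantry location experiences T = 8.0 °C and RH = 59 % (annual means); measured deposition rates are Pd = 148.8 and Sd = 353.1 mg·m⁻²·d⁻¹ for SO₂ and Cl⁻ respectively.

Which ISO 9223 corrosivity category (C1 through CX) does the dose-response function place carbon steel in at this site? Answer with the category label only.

C5

carbon steel: T≤10 °C ⇒ hinge +0.150·(8.0−10) = -0.3000
  SO₂ term: 1.77·148.8^0.52·exp(0.02·59-0.3000) = 57.53
  Cl⁻ term: 0.102·353.1^0.62·exp(0.033·59+0.04·8.0) = 37.4
  r_corr = 57.53 + 37.4 = 94.93 μm/a
ISO 9223 Table 2 (carbon steel): 80 < 94.9 ≤ 200 μm/a ⇒ C5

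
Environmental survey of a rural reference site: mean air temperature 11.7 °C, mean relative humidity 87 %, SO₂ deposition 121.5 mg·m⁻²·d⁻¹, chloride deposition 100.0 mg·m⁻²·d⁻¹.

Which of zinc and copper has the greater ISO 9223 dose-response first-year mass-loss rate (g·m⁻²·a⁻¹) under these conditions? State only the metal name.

zinc: f(T) = -0.071·(T−10) [T>10 °C] = -0.1207
  Pd branch = 0.0129·Pd^0.44·e^(0.046·RH+f) = 5.169 μm/a
  Cl⁻ term: 0.0175·100.0^0.57·exp(0.008·87+0.085·11.7) = 1.31
  sum: 5.169 + 1.31 → r_corr = 6.479 μm/a
  mass loss = 6.479 μm/a × 7.14 g/cm³ = 46.26 g·m⁻²·a⁻¹
copper: T>10 °C ⇒ hinge -0.080·(11.7−10) = -0.1360
  Pd branch = 0.0053·Pd^0.26·e^(0.059·RH+f) = 2.732 μm/a
  Sd branch = 0.01025·Sd^0.27·e^(0.036·RH+0.049·T) = 1.445 μm/a
  r_corr = 2.732 + 1.445 = 4.177 μm/a
  mass loss = 4.177 μm/a × 8.96 g/cm³ = 37.42 g·m⁻²·a⁻¹
Ordering by g·m⁻²·a⁻¹: zinc (46.3) > copper (37.4)

zinc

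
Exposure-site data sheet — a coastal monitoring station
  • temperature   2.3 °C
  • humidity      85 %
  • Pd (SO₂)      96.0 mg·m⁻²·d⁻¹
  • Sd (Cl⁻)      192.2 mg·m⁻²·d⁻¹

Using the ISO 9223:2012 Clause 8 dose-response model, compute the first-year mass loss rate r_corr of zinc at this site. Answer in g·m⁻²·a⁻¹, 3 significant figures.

zinc: T≤10 °C ⇒ hinge +0.038·(2.3−10) = -0.2926
  SO₂ term: 0.0129·96.0^0.44·exp(0.046·85-0.2926) = 3.579
  Cl⁻ term: 0.0175·192.2^0.57·exp(0.008·85+0.085·2.3) = 0.8414
  r_corr = 3.579 + 0.8414 = 4.421 μm/a
Convert to mass loss: 4.421 μm/a × 7.14 g/cm³ = 31.56 g·m⁻²·a⁻¹

r_corr = 31.6 g·m⁻²·a⁻¹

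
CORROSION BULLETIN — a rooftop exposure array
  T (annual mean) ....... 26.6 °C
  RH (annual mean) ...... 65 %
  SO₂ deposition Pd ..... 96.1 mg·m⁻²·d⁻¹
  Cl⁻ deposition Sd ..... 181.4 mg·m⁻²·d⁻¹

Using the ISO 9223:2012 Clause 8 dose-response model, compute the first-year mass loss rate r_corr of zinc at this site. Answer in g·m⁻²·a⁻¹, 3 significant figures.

zinc: temperature factor f = -0.071·(16.6) = -1.1786
  sulphur-dioxide contribution → 0.5884 μm/a
  chloride contribution → 5.473 μm/a
  total first-year rate 6.062 μm/a
Convert to mass loss: 6.062 μm/a × 7.14 g/cm³ = 43.28 g·m⁻²·a⁻¹

r_corr = 43.3 g·m⁻²·a⁻¹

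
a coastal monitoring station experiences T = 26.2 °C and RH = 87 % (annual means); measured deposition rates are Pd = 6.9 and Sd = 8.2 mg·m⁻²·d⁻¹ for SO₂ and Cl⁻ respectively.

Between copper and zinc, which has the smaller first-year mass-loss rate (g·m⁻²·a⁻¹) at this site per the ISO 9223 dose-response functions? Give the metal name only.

copper: temperature factor f = -0.080·(16.2) = -1.2960
  SO₂ term: 0.0053·6.9^0.26·exp(0.059·87-1.2960) = 0.4062
  Cl⁻ term: 0.01025·8.2^0.27·exp(0.036·87+0.049·26.2) = 1.497
  sum: 0.4062 + 1.497 → r_corr = 1.903 μm/a
  mass loss = 1.903 μm/a × 8.96 g/cm³ = 17.05 g·m⁻²·a⁻¹
zinc: temperature factor f = -0.071·(16.2) = -1.1502
  SO₂ term: 0.0129·6.9^0.44·exp(0.046·87-1.1502) = 0.5226
  Cl⁻ term: 0.0175·8.2^0.57·exp(0.008·87+0.085·26.2) = 1.08
  sum: 0.5226 + 1.08 → r_corr = 1.602 μm/a
  mass loss = 1.602 μm/a × 7.14 g/cm³ = 11.44 g·m⁻²·a⁻¹
Ordering by g·m⁻²·a⁻¹: copper (17.1) > zinc (11.4)

zinc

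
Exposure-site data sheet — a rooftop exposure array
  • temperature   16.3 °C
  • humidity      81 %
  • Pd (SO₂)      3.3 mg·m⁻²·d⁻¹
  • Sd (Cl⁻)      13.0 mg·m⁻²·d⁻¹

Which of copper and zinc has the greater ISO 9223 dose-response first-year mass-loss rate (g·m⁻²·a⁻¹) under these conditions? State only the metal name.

copper

copper: f(T) = -0.080·(T−10) [T>10 °C] = -0.5040
  SO₂ term: 0.0053·3.3^0.26·exp(0.059·81-0.5040) = 0.5196
  Cl⁻ term: 0.01025·13.0^0.27·exp(0.036·81+0.049·16.3) = 0.8409
  r_corr = 0.5196 + 0.8409 = 1.361 μm/a
  mass loss = 1.361 μm/a × 8.96 g/cm³ = 12.19 g·m⁻²·a⁻¹
zinc: f(T) = -0.071·(T−10) [T>10 °C] = -0.4473
  SO₂ term: 0.0129·3.3^0.44·exp(0.046·81-0.4473) = 0.579
  Cl⁻ term: 0.0175·13.0^0.57·exp(0.008·81+0.085·16.3) = 0.5769
  sum: 0.579 + 0.5769 → r_corr = 1.156 μm/a
  mass loss = 1.156 μm/a × 7.14 g/cm³ = 8.253 g·m⁻²·a⁻¹
Ordering by g·m⁻²·a⁻¹: copper (12.2) > zinc (8.25)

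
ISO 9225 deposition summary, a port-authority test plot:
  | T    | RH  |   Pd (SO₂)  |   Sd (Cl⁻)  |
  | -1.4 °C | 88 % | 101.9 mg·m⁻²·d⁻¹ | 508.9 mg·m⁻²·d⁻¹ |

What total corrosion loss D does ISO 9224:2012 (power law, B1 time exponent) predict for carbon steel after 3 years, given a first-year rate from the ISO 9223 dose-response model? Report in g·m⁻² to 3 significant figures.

D(3) = 1.46e+03 g·m⁻²

carbon steel: temperature factor f = +0.150·(-11.4) = -1.7100
  sulphur-dioxide contribution → 20.6 μm/a
  chloride contribution → 83.87 μm/a
  ⇒ r_corr(carbon steel) = 104.5 μm/a
ISO 9224: D(t) = r_corr · t^b with b = 0.523 (carbon steel, B1)
  D(3) = 104.5 × 3^0.523 = 104.5 × 1.776 = 185.6 μm
  Mass loss = 185.6 μm × 7.85 g/cm³ = 1457 g·m⁻²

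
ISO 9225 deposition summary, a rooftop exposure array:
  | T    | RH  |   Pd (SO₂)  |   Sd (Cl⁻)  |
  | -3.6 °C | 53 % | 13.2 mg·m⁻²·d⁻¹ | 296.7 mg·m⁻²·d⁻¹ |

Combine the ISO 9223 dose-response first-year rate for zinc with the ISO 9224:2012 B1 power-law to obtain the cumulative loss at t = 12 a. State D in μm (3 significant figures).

D(12) = 5.88 μm

zinc: f(T) = +0.038·(T−10) [T≤10 °C] = -0.5168
  sulphur-dioxide contribution → 0.2742 μm/a
  chloride contribution → 0.5052 μm/a
  total first-year rate 0.7794 μm/a
Long-term exponent b (ISO 9224 Table 2, B1) = 0.813
  D(12) = 0.7794 × 12^0.813 = 0.7794 × 7.54 = 5.877 μm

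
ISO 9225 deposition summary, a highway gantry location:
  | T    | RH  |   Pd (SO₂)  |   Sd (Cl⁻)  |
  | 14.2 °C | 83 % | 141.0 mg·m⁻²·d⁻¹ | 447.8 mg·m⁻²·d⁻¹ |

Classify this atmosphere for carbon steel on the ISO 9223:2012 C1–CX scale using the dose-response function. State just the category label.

CX

carbon steel: T>10 °C ⇒ hinge -0.054·(14.2−10) = -0.2268
  Pd branch = 1.77·Pd^0.52·e^(0.02·RH+f) = 97.27 μm/a
  Cl⁻ term: 0.102·447.8^0.62·exp(0.033·83+0.04·14.2) = 122.6
  r_corr = 97.27 + 122.6 = 219.9 μm/a
ISO 9223 Table 2 (carbon steel): 200 < 220 ≤ 700 μm/a ⇒ CX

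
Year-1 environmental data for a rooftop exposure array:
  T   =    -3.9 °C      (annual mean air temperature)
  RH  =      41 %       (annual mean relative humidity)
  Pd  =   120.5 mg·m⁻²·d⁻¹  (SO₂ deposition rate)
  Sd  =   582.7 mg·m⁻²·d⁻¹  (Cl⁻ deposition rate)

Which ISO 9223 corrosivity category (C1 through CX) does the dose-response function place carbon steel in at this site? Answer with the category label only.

carbon steel: f(T) = +0.150·(T−10) [T≤10 °C] = -2.0850
  SO₂ term: 1.77·120.5^0.52·exp(0.02·41-2.0850) = 6.035
  Sd branch = 0.102·Sd^0.62·e^(0.033·RH+0.04·T) = 17.5 μm/a
  sum: 6.035 + 17.5 → r_corr = 23.53 μm/a
Category bounds: 1.3…25 μm/a bracket r_corr ⇒ C2

C2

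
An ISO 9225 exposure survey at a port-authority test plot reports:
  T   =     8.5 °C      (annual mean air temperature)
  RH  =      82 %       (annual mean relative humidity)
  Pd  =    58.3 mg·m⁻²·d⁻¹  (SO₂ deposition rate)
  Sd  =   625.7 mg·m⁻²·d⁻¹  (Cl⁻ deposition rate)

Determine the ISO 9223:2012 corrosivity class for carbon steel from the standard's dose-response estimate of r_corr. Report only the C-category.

carbon steel: T≤10 °C ⇒ hinge +0.150·(8.5−10) = -0.2250
  sulphur-dioxide contribution → 60.35 μm/a
  chloride contribution → 116.2 μm/a
  ⇒ r_corr(carbon steel) = 176.5 μm/a
177 μm/a falls in (80, 200] for carbon steel → category C5

C5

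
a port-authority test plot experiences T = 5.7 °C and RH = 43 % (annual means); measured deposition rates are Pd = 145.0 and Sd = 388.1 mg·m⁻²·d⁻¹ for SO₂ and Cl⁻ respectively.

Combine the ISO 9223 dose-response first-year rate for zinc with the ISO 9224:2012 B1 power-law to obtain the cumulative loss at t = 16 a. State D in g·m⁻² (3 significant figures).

zinc: temperature factor f = +0.038·(-4.3) = -0.1634
  Pd branch = 0.0129·Pd^0.44·e^(0.046·RH+f) = 0.7074 μm/a
  Sd branch = 0.0175·Sd^0.57·e^(0.008·RH+0.085·T) = 1.198 μm/a
  sum: 0.7074 + 1.198 → r_corr = 1.906 μm/a
ISO 9224: D(t) = r_corr · t^b with b = 0.813 (zinc, B1)
  D(16) = 1.906 × 16^0.813 = 1.906 × 9.527 = 18.15 μm
  Mass loss = 18.15 μm × 7.14 g/cm³ = 129.6 g·m⁻²

D(16) = 130 g·m⁻²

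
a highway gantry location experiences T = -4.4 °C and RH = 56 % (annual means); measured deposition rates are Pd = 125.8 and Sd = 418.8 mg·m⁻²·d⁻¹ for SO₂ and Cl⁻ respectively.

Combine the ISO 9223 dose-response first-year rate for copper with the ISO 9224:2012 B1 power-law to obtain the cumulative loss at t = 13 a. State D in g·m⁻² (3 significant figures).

copper: T≤10 °C ⇒ hinge +0.126·(-4.4−10) = -1.8144
  Pd branch = 0.0053·Pd^0.26·e^(0.059·RH+f) = 0.08263 μm/a
  Sd branch = 0.01025·Sd^0.27·e^(0.036·RH+0.049·T) = 0.3166 μm/a
  sum: 0.08263 + 0.3166 → r_corr = 0.3993 μm/a
Long-term exponent b (ISO 9224 Table 2, B1) = 0.667
  D(13) = 0.3993 × 13^0.667 = 0.3993 × 5.534 = 2.209 μm
  Mass loss = 2.209 μm × 8.96 g/cm³ = 19.8 g·m⁻²

D(13) = 19.8 g·m⁻²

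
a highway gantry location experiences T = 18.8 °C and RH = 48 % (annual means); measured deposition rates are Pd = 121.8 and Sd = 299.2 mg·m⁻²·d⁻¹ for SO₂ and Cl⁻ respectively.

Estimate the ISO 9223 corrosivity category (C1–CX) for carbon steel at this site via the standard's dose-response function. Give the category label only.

carbon steel: T>10 °C ⇒ hinge -0.054·(18.8−10) = -0.4752
  sulphur-dioxide contribution → 34.92 μm/a
  chloride contribution → 36.16 μm/a
  total first-year rate 71.08 μm/a
ISO 9223 Table 2 (carbon steel): 50 < 71.1 ≤ 80 μm/a ⇒ C4

C4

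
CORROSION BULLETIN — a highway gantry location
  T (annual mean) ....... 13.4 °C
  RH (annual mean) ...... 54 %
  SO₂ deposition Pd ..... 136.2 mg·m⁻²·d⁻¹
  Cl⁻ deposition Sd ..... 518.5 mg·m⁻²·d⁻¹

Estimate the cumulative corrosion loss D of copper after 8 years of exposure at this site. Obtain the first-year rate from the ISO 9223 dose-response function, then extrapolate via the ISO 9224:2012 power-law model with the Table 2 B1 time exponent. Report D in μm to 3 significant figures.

copper: T>10 °C ⇒ hinge -0.080·(13.4−10) = -0.2720
  Pd branch = 0.0053·Pd^0.26·e^(0.059·RH+f) = 0.3505 μm/a
  Sd branch = 0.01025·Sd^0.27·e^(0.036·RH+0.049·T) = 0.7467 μm/a
  r_corr = 0.3505 + 0.7467 = 1.097 μm/a
Power-law: D(8) = r_corr · 8^0.667
  D(8) = 1.097 × 8^0.667 = 1.097 × 4.003 = 4.392 μm

D(8) = 4.39 μm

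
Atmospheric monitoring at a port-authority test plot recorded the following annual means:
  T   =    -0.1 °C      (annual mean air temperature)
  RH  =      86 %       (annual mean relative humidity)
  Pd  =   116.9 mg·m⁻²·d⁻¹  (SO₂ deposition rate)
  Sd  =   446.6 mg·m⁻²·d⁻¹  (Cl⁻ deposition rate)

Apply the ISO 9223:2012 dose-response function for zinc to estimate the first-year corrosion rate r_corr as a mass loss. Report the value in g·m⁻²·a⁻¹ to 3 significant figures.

r_corr = 34.6 g·m⁻²·a⁻¹

zinc: T≤10 °C ⇒ hinge +0.038·(-0.1−10) = -0.3838
  Pd branch = 0.0129·Pd^0.44·e^(0.046·RH+f) = 3.731 μm/a
  Cl⁻ term: 0.0175·446.6^0.57·exp(0.008·86+0.085·-0.1) = 1.118
  sum: 3.731 + 1.118 → r_corr = 4.849 μm/a
Convert to mass loss: 4.849 μm/a × 7.14 g/cm³ = 34.62 g·m⁻²·a⁻¹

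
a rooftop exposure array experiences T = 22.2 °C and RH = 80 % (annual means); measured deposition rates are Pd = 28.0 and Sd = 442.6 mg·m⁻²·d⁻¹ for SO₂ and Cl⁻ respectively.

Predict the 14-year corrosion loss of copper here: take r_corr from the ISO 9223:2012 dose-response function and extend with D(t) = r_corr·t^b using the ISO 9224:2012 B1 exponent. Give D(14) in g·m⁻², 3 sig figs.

D(14) = 174 g·m⁻²

copper: temperature factor f = -0.080·(12.2) = -0.9760
  Pd branch = 0.0053·Pd^0.26·e^(0.059·RH+f) = 0.5328 μm/a
  Sd branch = 0.01025·Sd^0.27·e^(0.036·RH+0.049·T) = 2.808 μm/a
  sum: 0.5328 + 2.808 → r_corr = 3.34 μm/a
ISO 9224: D(t) = r_corr · t^b with b = 0.667 (copper, B1)
  D(14) = 3.34 × 14^0.667 = 3.34 × 5.814 = 19.42 μm
  Mass loss = 19.42 μm × 8.96 g/cm³ = 174 g·m⁻²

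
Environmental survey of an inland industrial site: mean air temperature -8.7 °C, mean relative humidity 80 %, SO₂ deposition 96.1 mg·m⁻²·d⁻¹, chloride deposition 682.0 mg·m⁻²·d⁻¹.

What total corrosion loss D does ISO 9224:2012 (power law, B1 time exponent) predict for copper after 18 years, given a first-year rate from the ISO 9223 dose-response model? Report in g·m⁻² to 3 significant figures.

copper: temperature factor f = +0.126·(-18.7) = -2.3562
  sulphur-dioxide contribution → 0.1847 μm/a
  chloride contribution → 0.6942 μm/a
  ⇒ r_corr(copper) = 0.8788 μm/a
Long-term exponent b (ISO 9224 Table 2, B1) = 0.667
  D(18) = 0.8788 × 18^0.667 = 0.8788 × 6.875 = 6.042 μm
  Mass loss = 6.042 μm × 8.96 g/cm³ = 54.14 g·m⁻²

D(18) = 54.1 g·m⁻²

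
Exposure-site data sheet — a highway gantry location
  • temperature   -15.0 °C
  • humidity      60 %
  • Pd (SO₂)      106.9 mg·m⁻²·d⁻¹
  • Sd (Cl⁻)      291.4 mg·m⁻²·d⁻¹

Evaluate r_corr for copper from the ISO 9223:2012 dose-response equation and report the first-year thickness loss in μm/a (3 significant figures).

r_corr = 0.224 μm/a

copper: temperature factor f = +0.126·(-25.0) = -3.1500
  SO₂ term: 0.0053·106.9^0.26·exp(0.059·60-3.1500) = 0.02637
  Cl⁻ term: 0.01025·291.4^0.27·exp(0.036·60+0.049·-15.0) = 0.1972
  sum: 0.02637 + 0.1972 → r_corr = 0.2236 μm/a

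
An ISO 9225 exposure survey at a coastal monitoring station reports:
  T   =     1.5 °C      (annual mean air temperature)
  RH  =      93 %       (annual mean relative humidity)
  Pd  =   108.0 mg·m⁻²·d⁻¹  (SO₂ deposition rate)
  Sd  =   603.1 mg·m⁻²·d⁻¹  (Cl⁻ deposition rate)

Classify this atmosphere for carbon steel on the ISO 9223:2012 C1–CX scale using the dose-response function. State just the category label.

carbon steel: f(T) = +0.150·(T−10) [T≤10 °C] = -1.2750
  SO₂ term: 1.77·108.0^0.52·exp(0.02·93-1.2750) = 36.26
  Cl⁻ term: 0.102·603.1^0.62·exp(0.033·93+0.04·1.5) = 123.4
  r_corr = 36.26 + 123.4 = 159.7 μm/a
ISO 9223 Table 2 (carbon steel): 80 < 160 ≤ 200 μm/a ⇒ C5

C5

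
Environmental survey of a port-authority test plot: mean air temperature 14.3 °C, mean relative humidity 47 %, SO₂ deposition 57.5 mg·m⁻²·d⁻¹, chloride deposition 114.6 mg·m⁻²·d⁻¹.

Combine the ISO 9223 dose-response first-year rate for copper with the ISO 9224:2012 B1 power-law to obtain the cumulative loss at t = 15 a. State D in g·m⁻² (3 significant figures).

copper: temperature factor f = -0.080·(4.3) = -0.3440
  sulphur-dioxide contribution → 0.1725 μm/a
  chloride contribution → 0.4035 μm/a
  total first-year rate 0.576 μm/a
ISO 9224: D(t) = r_corr · t^b with b = 0.667 (copper, B1)
  D(15) = 0.576 × 15^0.667 = 0.576 × 6.088 = 3.506 μm
  Mass loss = 3.506 μm × 8.96 g/cm³ = 31.42 g·m⁻²

D(15) = 31.4 g·m⁻²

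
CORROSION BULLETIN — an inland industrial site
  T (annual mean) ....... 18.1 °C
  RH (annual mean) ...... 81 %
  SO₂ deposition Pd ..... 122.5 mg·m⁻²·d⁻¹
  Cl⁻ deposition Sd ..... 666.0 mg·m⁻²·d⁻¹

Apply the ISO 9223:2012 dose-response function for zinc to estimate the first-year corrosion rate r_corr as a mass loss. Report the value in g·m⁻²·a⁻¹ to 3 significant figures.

r_corr = 63.1 g·m⁻²·a⁻¹

zinc: f(T) = -0.071·(T−10) [T>10 °C] = -0.5751
  Pd branch = 0.0129·Pd^0.44·e^(0.046·RH+f) = 2.499 μm/a
  Cl⁻ term: 0.0175·666.0^0.57·exp(0.008·81+0.085·18.1) = 6.339
  r_corr = 2.499 + 6.339 = 8.838 μm/a
Convert to mass loss: 8.838 μm/a × 7.14 g/cm³ = 63.1 g·m⁻²·a⁻¹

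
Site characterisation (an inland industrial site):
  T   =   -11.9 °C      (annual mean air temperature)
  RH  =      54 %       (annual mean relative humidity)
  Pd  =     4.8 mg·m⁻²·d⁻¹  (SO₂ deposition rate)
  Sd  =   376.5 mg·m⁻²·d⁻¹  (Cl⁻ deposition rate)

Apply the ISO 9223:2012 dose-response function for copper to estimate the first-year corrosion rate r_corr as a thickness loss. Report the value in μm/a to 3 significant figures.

copper: temperature factor f = +0.126·(-21.9) = -2.7594
  sulphur-dioxide contribution → 0.01221 μm/a
  chloride contribution → 0.1982 μm/a
  ⇒ r_corr(copper) = 0.2105 μm/a

r_corr = 0.210 μm/a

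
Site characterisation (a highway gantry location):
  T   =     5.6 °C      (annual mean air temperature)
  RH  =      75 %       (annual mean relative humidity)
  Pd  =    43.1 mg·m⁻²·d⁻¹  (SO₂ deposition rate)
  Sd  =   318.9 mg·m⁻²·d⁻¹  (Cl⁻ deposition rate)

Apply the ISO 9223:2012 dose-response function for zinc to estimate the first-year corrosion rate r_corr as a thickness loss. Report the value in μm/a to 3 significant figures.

zinc: f(T) = +0.038·(T−10) [T≤10 °C] = -0.1672
  sulphur-dioxide contribution → 1.801 μm/a
  chloride contribution → 1.372 μm/a
  ⇒ r_corr(zinc) = 3.173 μm/a

r_corr = 3.17 μm/a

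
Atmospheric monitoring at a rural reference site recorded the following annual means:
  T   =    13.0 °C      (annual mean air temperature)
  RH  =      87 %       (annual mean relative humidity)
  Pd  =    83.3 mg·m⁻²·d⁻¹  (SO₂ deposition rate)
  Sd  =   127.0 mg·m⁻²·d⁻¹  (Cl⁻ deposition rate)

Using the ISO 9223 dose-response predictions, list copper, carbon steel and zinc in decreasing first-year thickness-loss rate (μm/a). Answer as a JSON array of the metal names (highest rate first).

copper: T>10 °C ⇒ hinge -0.080·(13.0−10) = -0.2400
  sulphur-dioxide contribution → 2.232 μm/a
  chloride contribution → 1.643 μm/a
  ⇒ r_corr(copper) = 3.875 μm/a
carbon steel: T>10 °C ⇒ hinge -0.054·(13.0−10) = -0.1620
  sulphur-dioxide contribution → 85.51 μm/a
  chloride contribution → 61.05 μm/a
  ⇒ r_corr(carbon steel) = 146.6 μm/a
zinc: T>10 °C ⇒ hinge -0.071·(13.0−10) = -0.2130
  sulphur-dioxide contribution → 3.992 μm/a
  chloride contribution → 1.676 μm/a
  total first-year rate 5.669 μm/a
Ordering by μm/a: carbon steel (147) > zinc (5.67) > copper (3.87)

["carbon steel", "zinc", "copper"]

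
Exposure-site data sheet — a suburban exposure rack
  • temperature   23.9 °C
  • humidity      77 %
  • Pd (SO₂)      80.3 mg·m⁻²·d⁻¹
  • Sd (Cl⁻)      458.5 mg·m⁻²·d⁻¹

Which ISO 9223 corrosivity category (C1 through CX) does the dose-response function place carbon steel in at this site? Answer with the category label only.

C5

carbon steel: T>10 °C ⇒ hinge -0.054·(23.9−10) = -0.7506
  sulphur-dioxide contribution → 38.13 μm/a
  chloride contribution → 150.4 μm/a
  total first-year rate 188.6 μm/a
ISO 9223 Table 2 (carbon steel): 80 < 189 ≤ 200 μm/a ⇒ C5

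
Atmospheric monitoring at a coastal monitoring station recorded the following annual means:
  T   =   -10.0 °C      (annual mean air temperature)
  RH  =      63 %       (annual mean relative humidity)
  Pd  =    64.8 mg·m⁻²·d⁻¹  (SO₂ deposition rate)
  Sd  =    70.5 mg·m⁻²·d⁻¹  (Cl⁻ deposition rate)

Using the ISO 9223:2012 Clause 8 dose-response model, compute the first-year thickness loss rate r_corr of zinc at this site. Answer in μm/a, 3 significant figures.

zinc: f(T) = +0.038·(T−10) [T≤10 °C] = -0.7600
  sulphur-dioxide contribution → 0.6858 μm/a
  chloride contribution → 0.14 μm/a
  total first-year rate 0.8258 μm/a

r_corr = 0.826 μm/a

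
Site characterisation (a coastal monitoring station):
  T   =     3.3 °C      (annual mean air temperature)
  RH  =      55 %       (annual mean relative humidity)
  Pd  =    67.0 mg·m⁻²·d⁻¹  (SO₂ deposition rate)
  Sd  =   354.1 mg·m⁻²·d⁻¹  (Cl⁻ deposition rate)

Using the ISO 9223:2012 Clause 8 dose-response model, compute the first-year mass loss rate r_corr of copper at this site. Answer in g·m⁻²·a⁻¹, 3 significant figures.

copper: temperature factor f = +0.126·(-6.7) = -0.8442
  sulphur-dioxide contribution → 0.1745 μm/a
  chloride contribution → 0.4257 μm/a
  total first-year rate 0.6002 μm/a
Convert to mass loss: 0.6002 μm/a × 8.96 g/cm³ = 5.378 g·m⁻²·a⁻¹

r_corr = 5.38 g·m⁻²·a⁻¹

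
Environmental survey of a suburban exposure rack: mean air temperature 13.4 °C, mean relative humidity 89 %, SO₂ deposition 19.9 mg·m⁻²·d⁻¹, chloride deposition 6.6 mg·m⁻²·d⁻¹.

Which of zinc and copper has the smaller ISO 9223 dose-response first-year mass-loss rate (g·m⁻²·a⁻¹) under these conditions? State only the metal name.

zinc

zinc: f(T) = -0.071·(T−10) [T>10 °C] = -0.2414
  Pd branch = 0.0129·Pd^0.44·e^(0.046·RH+f) = 2.266 μm/a
  Cl⁻ term: 0.0175·6.6^0.57·exp(0.008·89+0.085·13.4) = 0.3266
  r_corr = 2.266 + 0.3266 = 2.593 μm/a
  mass loss = 2.593 μm/a × 7.14 g/cm³ = 18.51 g·m⁻²·a⁻¹
copper: temperature factor f = -0.080·(3.4) = -0.2720
  SO₂ term: 0.0053·19.9^0.26·exp(0.059·89-0.2720) = 1.676
  Sd branch = 0.01025·Sd^0.27·e^(0.036·RH+0.049·T) = 0.8103 μm/a
  sum: 1.676 + 0.8103 → r_corr = 2.487 μm/a
  mass loss = 2.487 μm/a × 8.96 g/cm³ = 22.28 g·m⁻²·a⁻¹
Ordering by g·m⁻²·a⁻¹: copper (22.3) > zinc (18.5)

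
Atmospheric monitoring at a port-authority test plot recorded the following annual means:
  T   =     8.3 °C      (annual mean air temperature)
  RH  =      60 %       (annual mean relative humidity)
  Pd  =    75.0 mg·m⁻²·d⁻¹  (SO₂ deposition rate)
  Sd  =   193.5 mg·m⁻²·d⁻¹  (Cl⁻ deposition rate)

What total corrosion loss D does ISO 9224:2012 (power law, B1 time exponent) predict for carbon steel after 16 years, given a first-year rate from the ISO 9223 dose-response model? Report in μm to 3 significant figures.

carbon steel: f(T) = +0.150·(T−10) [T≤10 °C] = -0.2550
  sulphur-dioxide contribution → 42.99 μm/a
  chloride contribution → 26.94 μm/a
  ⇒ r_corr(carbon steel) = 69.94 μm/a
Long-term exponent b (ISO 9224 Table 2, B1) = 0.523
  D(16) = 69.94 × 16^0.523 = 69.94 × 4.263 = 298.2 μm

D(16) = 298 μm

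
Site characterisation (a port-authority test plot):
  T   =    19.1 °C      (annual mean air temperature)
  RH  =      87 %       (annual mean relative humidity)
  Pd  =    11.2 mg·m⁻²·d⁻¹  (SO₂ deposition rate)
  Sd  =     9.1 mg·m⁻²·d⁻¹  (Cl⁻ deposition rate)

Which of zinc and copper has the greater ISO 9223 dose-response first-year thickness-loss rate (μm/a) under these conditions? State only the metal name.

zinc: T>10 °C ⇒ hinge -0.071·(19.1−10) = -0.6461
  Pd branch = 0.0129·Pd^0.44·e^(0.046·RH+f) = 1.071 μm/a
  Sd branch = 0.0175·Sd^0.57·e^(0.008·RH+0.085·T) = 0.6267 μm/a
  sum: 1.071 + 0.6267 → r_corr = 1.697 μm/a
copper: T>10 °C ⇒ hinge -0.080·(19.1−10) = -0.7280
  Pd branch = 0.0053·Pd^0.26·e^(0.059·RH+f) = 0.8131 μm/a
  Sd branch = 0.01025·Sd^0.27·e^(0.036·RH+0.049·T) = 1.087 μm/a
  sum: 0.8131 + 1.087 → r_corr = 1.9 μm/a
Ordering by μm/a: copper (1.9) > zinc (1.7)

copper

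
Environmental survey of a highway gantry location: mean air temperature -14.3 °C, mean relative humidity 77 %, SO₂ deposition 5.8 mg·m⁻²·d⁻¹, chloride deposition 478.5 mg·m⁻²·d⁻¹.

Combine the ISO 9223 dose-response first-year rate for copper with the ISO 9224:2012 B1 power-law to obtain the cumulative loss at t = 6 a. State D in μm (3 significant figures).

D(6) = 1.54 μm

copper: f(T) = +0.126·(T−10) [T≤10 °C] = -3.0618
  sulphur-dioxide contribution → 0.03682 μm/a
  chloride contribution → 0.4304 μm/a
  ⇒ r_corr(copper) = 0.4672 μm/a
Power-law: D(6) = r_corr · 6^0.667
  D(6) = 0.4672 × 6^0.667 = 0.4672 × 3.304 = 1.544 μm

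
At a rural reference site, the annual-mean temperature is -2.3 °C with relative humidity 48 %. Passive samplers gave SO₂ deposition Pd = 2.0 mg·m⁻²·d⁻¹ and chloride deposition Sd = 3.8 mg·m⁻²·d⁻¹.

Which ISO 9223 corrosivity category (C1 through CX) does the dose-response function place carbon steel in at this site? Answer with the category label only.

carbon steel: temperature factor f = +0.150·(-12.3) = -1.8450
  sulphur-dioxide contribution → 1.048 μm/a
  chloride contribution → 1.038 μm/a
  total first-year rate 2.085 μm/a
2.09 μm/a falls in (1.3, 25] for carbon steel → category C2

C2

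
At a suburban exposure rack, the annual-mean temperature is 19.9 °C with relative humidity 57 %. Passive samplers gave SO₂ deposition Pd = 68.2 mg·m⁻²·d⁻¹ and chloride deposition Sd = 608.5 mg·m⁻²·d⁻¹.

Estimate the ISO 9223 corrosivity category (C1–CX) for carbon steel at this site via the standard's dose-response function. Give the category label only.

carbon steel: temperature factor f = -0.054·(9.9) = -0.5346
  sulphur-dioxide contribution → 29.14 μm/a
  chloride contribution → 78.97 μm/a
  ⇒ r_corr(carbon steel) = 108.1 μm/a
ISO 9223 Table 2 (carbon steel): 80 < 108 ≤ 200 μm/a ⇒ C5

C5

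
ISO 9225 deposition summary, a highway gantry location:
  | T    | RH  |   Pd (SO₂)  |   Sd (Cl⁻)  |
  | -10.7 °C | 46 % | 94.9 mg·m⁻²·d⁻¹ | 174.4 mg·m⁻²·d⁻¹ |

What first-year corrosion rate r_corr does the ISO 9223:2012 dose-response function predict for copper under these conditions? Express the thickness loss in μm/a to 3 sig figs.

r_corr = 0.147 μm/a

copper: f(T) = +0.126·(T−10) [T≤10 °C] = -2.6082
  SO₂ term: 0.0053·94.9^0.26·exp(0.059·46-2.6082) = 0.01924
  Cl⁻ term: 0.01025·174.4^0.27·exp(0.036·46+0.049·-10.7) = 0.1281
  r_corr = 0.01924 + 0.1281 = 0.1473 μm/a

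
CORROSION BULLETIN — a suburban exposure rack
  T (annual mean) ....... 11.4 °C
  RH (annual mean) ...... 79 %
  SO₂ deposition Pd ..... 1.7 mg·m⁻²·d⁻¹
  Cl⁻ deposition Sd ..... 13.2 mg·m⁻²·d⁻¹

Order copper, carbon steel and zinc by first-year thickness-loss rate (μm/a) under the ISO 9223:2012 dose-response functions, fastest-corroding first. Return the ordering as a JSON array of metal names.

["carbon steel", "copper", "zinc"]

copper: temperature factor f = -0.080·(1.4) = -0.1120
  sulphur-dioxide contribution → 0.5752 μm/a
  chloride contribution → 0.618 μm/a
  ⇒ r_corr(copper) = 1.193 μm/a
carbon steel: f(T) = -0.054·(T−10) [T>10 °C] = -0.0756
  sulphur-dioxide contribution → 10.5 μm/a
  chloride contribution → 10.8 μm/a
  ⇒ r_corr(carbon steel) = 21.3 μm/a
zinc: T>10 °C ⇒ hinge -0.071·(11.4−10) = -0.0994
  sulphur-dioxide contribution → 0.5585 μm/a
  chloride contribution → 0.3776 μm/a
  total first-year rate 0.9362 μm/a
Ordering by μm/a: carbon steel (21.3) > copper (1.19) > zinc (0.936)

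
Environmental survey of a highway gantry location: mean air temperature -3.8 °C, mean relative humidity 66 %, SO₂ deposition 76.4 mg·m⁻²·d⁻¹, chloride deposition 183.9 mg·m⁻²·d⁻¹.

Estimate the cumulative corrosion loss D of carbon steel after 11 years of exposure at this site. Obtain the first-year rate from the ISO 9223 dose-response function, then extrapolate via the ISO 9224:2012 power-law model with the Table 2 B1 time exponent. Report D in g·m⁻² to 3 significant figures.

carbon steel: T≤10 °C ⇒ hinge +0.150·(-3.8−10) = -2.0700
  Pd branch = 1.77·Pd^0.52·e^(0.02·RH+f) = 7.97 μm/a
  Cl⁻ term: 0.102·183.9^0.62·exp(0.033·66+0.04·-3.8) = 19.61
  r_corr = 7.97 + 19.61 = 27.58 μm/a
Long-term exponent b (ISO 9224 Table 2, B1) = 0.523
  D(11) = 27.58 × 11^0.523 = 27.58 × 3.505 = 96.67 μm
  Mass loss = 96.67 μm × 7.85 g/cm³ = 758.8 g·m⁻²

D(11) = 759 g·m⁻²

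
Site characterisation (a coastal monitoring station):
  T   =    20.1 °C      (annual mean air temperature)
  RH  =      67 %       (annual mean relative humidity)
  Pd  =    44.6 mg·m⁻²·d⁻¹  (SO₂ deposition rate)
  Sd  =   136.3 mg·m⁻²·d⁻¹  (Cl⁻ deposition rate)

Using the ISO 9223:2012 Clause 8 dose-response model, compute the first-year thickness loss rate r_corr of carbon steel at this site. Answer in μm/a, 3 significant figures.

carbon steel: f(T) = -0.054·(T−10) [T>10 °C] = -0.5454
  SO₂ term: 1.77·44.6^0.52·exp(0.02·67-0.5454) = 28.23
  Sd branch = 0.102·Sd^0.62·e^(0.033·RH+0.04·T) = 43.79 μm/a
  r_corr = 28.23 + 43.79 = 72.02 μm/a

r_corr = 72.0 μm/a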